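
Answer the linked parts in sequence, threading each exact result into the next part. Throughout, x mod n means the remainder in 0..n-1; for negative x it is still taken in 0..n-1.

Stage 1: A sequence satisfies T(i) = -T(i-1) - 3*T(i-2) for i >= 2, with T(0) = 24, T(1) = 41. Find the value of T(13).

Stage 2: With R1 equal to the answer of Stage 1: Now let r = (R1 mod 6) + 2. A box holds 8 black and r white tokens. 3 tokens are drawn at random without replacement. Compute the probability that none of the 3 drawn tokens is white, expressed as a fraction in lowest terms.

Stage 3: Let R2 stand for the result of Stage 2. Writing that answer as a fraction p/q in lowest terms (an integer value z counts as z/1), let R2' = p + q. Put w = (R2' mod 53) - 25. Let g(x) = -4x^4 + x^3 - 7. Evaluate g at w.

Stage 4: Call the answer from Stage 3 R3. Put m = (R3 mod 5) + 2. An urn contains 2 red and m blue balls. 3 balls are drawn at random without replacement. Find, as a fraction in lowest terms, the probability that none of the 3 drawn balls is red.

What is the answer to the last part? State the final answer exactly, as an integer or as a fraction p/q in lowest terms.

Stage 1: T(2) = -1*(41) - 3*(24) = -113; iterating: T(2)=-113, T(3)=-10, T(4)=349, T(5)=-319, T(6)=-728, T(7)=1685, T(8)=499, T(9)=-5554, T(10)=4057, T(11)=12605, T(12)=-24776, T(13)=-13039; answer -13039
Stage 2: R1 = -13039; r = 7; total draws C(15,3) = 455; favorable C(8,3) = 56; P = 8/65; answer 8/65
Stage 3: R2 = 8/65; threaded value p + q = 73; w = -5; -4*(-5)^4 + 1*(-5)^3 - 7 = (-2500) + (-125) + (-7) = -2632; answer -2632
Stage 4: R3 = -2632; m = 5; total draws C(7,3) = 35; favorable C(5,3) = 10; P = 2/7; answer 2/7

2/7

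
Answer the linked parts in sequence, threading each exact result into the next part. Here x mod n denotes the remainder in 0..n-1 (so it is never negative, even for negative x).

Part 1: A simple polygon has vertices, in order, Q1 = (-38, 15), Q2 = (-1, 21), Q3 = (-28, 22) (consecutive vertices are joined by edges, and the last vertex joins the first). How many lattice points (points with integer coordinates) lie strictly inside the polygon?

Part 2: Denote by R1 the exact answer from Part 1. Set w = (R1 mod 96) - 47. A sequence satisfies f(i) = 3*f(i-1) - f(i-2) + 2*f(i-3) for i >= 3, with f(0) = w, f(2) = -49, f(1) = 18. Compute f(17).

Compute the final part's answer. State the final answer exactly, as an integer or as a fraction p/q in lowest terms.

Part 1: cross terms: (-38*21 - -1*15)=-783, (-1*22 - -28*21)=566, (-28*15 - -38*22)=416; twice the area = |199| = 199; area = 199/2; boundary points = 1 + 1 + 1 = 3; strictly interior points = area - boundary/2 + 1 = 99; answer 99
Part 2: R1 = 99; w = -44; f(3) = 3*(-49) - 1*(18) + 2*(-44) = -253; iterating: f(3)=-253, f(4)=-674, f(5)=-1867, f(6)=-5433, f(7)=-15780, f(8)=-45641, f(9)=-132009, f(10)=-381946, f(11)=-1105111, f(12)=-3197405, f(13)=-9250996, f(14)=-26765805, f(15)=-77441229, f(16)=-224059874, f(17)=-648270003; answer -648270003

-648270003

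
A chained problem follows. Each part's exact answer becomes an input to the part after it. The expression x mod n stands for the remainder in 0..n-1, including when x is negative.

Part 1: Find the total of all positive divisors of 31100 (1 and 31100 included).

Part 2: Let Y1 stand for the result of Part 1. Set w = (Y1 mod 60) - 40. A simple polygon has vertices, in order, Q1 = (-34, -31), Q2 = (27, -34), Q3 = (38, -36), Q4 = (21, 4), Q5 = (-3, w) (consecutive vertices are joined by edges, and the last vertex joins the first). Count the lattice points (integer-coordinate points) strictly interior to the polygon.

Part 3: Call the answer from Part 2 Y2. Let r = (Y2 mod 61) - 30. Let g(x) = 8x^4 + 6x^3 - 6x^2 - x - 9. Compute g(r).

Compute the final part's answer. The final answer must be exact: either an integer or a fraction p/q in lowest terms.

Part 1: 31100 = 2^2 * 5^2 * 311; sigma = (1 + 2 + 4) * (1 + 5 + 25) * (1 + 311) = 7 * 31 * 312 = 67704; answer 67704
Part 2: Y1 = 67704; w = -16; cross terms: (-34*-34 - 27*-31)=1993, (27*-36 - 38*-34)=320, (38*4 - 21*-36)=908, (21*-16 - -3*4)=-324, (-3*-31 - -34*-16)=-451; twice the area = |2446| = 2446; area = 1223; boundary points = 1 + 1 + 1 + 4 + 1 = 8; strictly interior points = area - boundary/2 + 1 = 1220; answer 1220
Part 3: Y2 = 1220; r = -30; 8*(-30)^4 + 6*(-30)^3 - 6*(-30)^2 - 1*(-30)^1 - 9 = (6480000) + (-162000) + (-5400) + (30) + (-9) = 6312621; answer 6312621

6312621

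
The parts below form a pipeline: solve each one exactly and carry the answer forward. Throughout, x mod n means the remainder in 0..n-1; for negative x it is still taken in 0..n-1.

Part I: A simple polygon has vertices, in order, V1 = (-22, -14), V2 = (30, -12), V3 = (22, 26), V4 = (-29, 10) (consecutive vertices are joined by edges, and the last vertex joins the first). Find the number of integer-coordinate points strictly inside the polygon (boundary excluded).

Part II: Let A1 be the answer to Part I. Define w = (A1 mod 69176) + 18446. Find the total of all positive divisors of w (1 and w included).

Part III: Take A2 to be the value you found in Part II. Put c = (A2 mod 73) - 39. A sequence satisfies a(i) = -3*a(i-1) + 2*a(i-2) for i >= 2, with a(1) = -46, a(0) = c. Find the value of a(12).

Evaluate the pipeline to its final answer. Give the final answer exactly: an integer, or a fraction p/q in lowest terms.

Part I: cross terms: (-22*-12 - 30*-14)=684, (30*26 - 22*-12)=1044, (22*10 - -29*26)=974, (-29*-14 - -22*10)=626; twice the area = |3328| = 3328; area = 1664; boundary points = 2 + 2 + 1 + 1 = 6; strictly interior points = area - boundary/2 + 1 = 1662; answer 1662
Part II: A1 = 1662; w = 20108; 20108 = 2^2 * 11 * 457; sigma = (1 + 2 + 4) * (1 + 11) * (1 + 457) = 7 * 12 * 458 = 38472; answer 38472
Part III: A2 = 38472; c = -38; a(2) = -3*(-46) + 2*(-38) = 62; iterating: a(2)=62, a(3)=-278, a(4)=958, a(5)=-3430, a(6)=12206, a(7)=-43478, a(8)=154846, a(9)=-551494, a(10)=1964174, a(11)=-6995510, a(12)=24914878; answer 24914878

24914878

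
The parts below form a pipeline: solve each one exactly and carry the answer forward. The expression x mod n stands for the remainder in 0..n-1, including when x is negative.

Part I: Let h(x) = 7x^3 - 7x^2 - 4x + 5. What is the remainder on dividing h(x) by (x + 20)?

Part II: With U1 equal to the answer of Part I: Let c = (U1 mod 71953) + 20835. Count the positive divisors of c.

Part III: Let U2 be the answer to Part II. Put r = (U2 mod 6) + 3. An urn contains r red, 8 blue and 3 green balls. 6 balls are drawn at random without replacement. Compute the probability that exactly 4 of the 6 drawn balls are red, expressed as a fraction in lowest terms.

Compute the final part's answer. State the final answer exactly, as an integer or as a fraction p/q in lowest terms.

275/2652

Part I: remainder = value at the root: 7*(-20)^3 - 7*(-20)^2 - 4*(-20)^1 + 5 = (-56000) + (-2800) + (80) + (5) = -58715; answer -58715
Part II: U1 = -58715; c = 34073; 34073 = 13 * 2621; number of divisors = (1+1) * (1+1) = 4; answer 4
Part III: U2 = 4; r = 7; total draws C(18,6) = 18564; favorable C(7,4)*C(11,2) = 1925; P = 275/2652; answer 275/2652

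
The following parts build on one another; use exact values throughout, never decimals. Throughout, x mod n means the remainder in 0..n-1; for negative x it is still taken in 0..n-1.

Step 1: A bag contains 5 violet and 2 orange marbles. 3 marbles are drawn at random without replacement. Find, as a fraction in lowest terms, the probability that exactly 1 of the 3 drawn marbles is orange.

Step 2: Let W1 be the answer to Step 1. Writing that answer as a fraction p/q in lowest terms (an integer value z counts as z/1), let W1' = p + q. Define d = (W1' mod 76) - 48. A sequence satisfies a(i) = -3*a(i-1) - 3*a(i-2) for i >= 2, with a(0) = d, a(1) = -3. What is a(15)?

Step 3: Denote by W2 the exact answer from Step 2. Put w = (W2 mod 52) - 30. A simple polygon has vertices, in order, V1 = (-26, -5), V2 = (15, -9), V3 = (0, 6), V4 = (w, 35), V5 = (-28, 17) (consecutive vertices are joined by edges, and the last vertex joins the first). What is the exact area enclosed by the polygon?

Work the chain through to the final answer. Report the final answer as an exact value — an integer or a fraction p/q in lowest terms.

Step 1: total draws C(7,3) = 35; favorable C(2,1)*C(5,2) = 20; P = 4/7; answer 4/7
Step 2: W1 = 4/7; threaded value p + q = 11; d = -37; a(2) = -3*(-3) - 3*(-37) = 120; iterating: a(2)=120, a(3)=-351, a(4)=693, a(5)=-1026, a(6)=999, a(7)=81, a(8)=-3240, a(9)=9477, a(10)=-18711, a(11)=27702, a(12)=-26973, a(13)=-2187, a(14)=87480, a(15)=-255879; answer -255879
Step 3: W2 = -255879; w = -17; cross terms: (-26*-9 - 15*-5)=309, (15*6 - 0*-9)=90, (0*35 - -17*6)=102, (-17*17 - -28*35)=691, (-28*-5 - -26*17)=582; twice the area = |1774| = 1774; area = 887; answer 887

887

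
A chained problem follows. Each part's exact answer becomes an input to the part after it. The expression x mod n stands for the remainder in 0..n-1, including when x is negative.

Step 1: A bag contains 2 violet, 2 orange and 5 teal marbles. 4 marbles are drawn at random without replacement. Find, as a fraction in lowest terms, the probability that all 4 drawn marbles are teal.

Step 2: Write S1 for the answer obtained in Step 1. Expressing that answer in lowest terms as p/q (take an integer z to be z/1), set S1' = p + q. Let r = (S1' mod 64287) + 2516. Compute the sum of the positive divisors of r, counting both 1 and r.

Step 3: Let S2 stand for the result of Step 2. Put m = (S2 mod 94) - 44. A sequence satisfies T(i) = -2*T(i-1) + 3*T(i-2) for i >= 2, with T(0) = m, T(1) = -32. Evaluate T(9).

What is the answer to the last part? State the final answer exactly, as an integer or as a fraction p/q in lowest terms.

Step 1: total draws C(9,4) = 126; favorable C(5,4) = 5; P = 5/126; answer 5/126
Step 2: S1 = 5/126; threaded value p + q = 131; r = 2647; 2647 is prime, so its only divisors are 1 and 2647; sigma = 1 + 2647 = 2648; answer 2648
Step 3: S2 = 2648; m = -28; T(2) = -2*(-32) + 3*(-28) = -20; iterating: T(2)=-20, T(3)=-56, T(4)=52, T(5)=-272, T(6)=700, T(7)=-2216, T(8)=6532, T(9)=-19712; answer -19712

-19712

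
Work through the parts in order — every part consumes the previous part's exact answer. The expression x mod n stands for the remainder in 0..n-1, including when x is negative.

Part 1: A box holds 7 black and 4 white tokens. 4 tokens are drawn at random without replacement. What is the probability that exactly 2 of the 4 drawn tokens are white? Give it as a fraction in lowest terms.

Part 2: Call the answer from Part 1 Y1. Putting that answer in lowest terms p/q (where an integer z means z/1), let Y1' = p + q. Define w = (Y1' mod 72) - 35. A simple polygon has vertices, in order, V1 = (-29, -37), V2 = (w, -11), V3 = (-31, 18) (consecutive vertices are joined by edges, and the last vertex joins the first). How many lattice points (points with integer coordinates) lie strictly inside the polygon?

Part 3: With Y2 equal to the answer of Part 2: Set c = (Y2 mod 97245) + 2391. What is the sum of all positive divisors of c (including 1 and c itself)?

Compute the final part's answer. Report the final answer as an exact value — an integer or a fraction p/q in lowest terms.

3192

Part 1: total draws C(11,4) = 330; favorable C(4,2)*C(7,2) = 126; P = 21/55; answer 21/55
Part 2: Y1 = 21/55; threaded value p + q = 76; w = -31; cross terms: (-29*-11 - -31*-37)=-828, (-31*18 - -31*-11)=-899, (-31*-37 - -29*18)=1669; twice the area = |-58| = 58; area = 29; boundary points = 2 + 29 + 1 = 32; strictly interior points = area - boundary/2 + 1 = 14; answer 14
Part 3: Y2 = 14; c = 2405; 2405 = 5 * 13 * 37; sigma = (1 + 5) * (1 + 13) * (1 + 37) = 6 * 14 * 38 = 3192; answer 3192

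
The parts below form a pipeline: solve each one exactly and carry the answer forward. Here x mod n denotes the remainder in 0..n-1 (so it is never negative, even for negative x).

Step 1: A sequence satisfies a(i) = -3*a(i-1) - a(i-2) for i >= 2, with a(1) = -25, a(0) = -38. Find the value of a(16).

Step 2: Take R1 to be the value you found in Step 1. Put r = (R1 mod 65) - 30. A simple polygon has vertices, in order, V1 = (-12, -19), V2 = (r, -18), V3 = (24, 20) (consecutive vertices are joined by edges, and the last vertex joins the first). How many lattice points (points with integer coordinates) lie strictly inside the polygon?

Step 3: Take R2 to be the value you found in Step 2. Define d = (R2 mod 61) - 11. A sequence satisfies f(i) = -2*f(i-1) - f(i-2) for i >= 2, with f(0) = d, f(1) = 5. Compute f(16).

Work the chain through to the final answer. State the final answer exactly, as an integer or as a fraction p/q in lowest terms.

-800

Step 1: a(2) = -3*(-25) - 1*(-38) = 113; iterating: a(2)=113, a(3)=-314, a(4)=829, a(5)=-2173, a(6)=5690, a(7)=-14897, a(8)=39001, a(9)=-102106, a(10)=267317, a(11)=-699845, a(12)=1832218, a(13)=-4796809, a(14)=12558209, a(15)=-32877818, a(16)=86075245; answer 86075245
Step 2: R1 = 86075245; r = 5; cross terms: (-12*-18 - 5*-19)=311, (5*20 - 24*-18)=532, (24*-19 - -12*20)=-216; twice the area = |627| = 627; area = 627/2; boundary points = 1 + 19 + 3 = 23; strictly interior points = area - boundary/2 + 1 = 303; answer 303
Step 3: R2 = 303; d = 48; f(2) = -2*(5) - 1*(48) = -58; iterating: f(2)=-58, f(3)=111, f(4)=-164, f(5)=217, f(6)=-270, f(7)=323, f(8)=-376, f(9)=429, f(10)=-482, f(11)=535, f(12)=-588, f(13)=641, f(14)=-694, f(15)=747, f(16)=-800; answer -800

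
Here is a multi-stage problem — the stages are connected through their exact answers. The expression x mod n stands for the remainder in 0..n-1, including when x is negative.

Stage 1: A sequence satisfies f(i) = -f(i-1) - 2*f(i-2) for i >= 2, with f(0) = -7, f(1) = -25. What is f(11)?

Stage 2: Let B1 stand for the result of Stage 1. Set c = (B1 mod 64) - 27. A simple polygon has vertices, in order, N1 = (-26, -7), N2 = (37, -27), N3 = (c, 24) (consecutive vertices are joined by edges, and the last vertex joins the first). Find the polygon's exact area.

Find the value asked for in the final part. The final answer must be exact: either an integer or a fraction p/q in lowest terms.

2473/2

Stage 1: f(2) = -1*(-25) - 2*(-7) = 39; iterating: f(2)=39, f(3)=11, f(4)=-89, f(5)=67, f(6)=111, f(7)=-245, f(8)=23, f(9)=467, f(10)=-513, f(11)=-421; answer -421
Stage 2: B1 = -421; c = 0; cross terms: (-26*-27 - 37*-7)=961, (37*24 - 0*-27)=888, (0*-7 - -26*24)=624; twice the area = |2473| = 2473; area = 2473/2; answer 2473/2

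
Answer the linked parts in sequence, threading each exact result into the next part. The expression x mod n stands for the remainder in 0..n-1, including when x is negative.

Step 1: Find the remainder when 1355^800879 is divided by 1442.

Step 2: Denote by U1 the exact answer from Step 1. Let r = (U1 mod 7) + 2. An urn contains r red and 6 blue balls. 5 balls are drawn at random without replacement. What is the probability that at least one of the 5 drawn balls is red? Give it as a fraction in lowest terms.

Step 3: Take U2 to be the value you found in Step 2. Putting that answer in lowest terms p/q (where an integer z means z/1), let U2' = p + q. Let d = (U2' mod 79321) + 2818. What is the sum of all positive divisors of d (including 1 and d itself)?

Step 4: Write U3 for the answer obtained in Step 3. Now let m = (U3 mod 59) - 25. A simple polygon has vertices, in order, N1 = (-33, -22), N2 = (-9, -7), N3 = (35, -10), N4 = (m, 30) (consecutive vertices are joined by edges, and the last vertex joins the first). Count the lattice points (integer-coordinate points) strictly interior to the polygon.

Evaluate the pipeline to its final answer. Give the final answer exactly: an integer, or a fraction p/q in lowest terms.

1130

Step 1: squarings mod 1442: 1355^1=1355, 1355^2=359, 1355^4=543, 1355^8=681, 1355^16=879, 1355^32=1171, 1355^64=1341, 1355^128=107, 1355^256=1355, 1355^512=359, 1355^1024=543, 1355^2048=681, 1355^4096=879, 1355^8192=1171, 1355^16384=1341, 1355^32768=107, 1355^65536=1355, 1355^131072=359, 1355^262144=543, 1355^524288=681; 1355^800879 = 1355^1 * 1355^2 * 1355^4 * 1355^8 * 1355^32 * 1355^64 * 1355^2048 * 1355^4096 * 1355^8192 * 1355^262144 * 1355^524288 = 107 (mod 1442); answer 107
Step 2: U1 = 107; r = 4; total draws C(10,5) = 252; complement C(6,5) = 6; favorable 252 - 6 = 246; P = 41/42; answer 41/42
Step 3: U2 = 41/42; threaded value p + q = 83; d = 2901; 2901 = 3 * 967; sigma = (1 + 3) * (1 + 967) = 4 * 968 = 3872; answer 3872
Step 4: U3 = 3872; m = 12; cross terms: (-33*-7 - -9*-22)=33, (-9*-10 - 35*-7)=335, (35*30 - 12*-10)=1170, (12*-22 - -33*30)=726; twice the area = |2264| = 2264; area = 1132; boundary points = 3 + 1 + 1 + 1 = 6; strictly interior points = area - boundary/2 + 1 = 1130; answer 1130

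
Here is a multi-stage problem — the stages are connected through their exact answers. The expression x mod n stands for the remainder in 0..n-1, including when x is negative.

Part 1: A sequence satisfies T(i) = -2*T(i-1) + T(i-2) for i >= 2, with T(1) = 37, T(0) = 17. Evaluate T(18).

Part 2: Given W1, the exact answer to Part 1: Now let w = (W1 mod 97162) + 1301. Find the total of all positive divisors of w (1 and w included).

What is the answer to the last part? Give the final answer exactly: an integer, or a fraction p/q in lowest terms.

Part 1: T(2) = -2*(37) + 1*(17) = -57; iterating: T(2)=-57, T(3)=151, T(4)=-359, T(5)=869, T(6)=-2097, T(7)=5063, T(8)=-12223, T(9)=29509, T(10)=-71241, T(11)=171991, T(12)=-415223, T(13)=1002437, T(14)=-2420097, T(15)=5842631, T(16)=-14105359, T(17)=34053349, T(18)=-82212057; answer -82212057
Part 2: W1 = -82212057; w = 85458; 85458 = 2 * 3 * 14243; sigma = (1 + 2) * (1 + 3) * (1 + 14243) = 3 * 4 * 14244 = 170928; answer 170928

170928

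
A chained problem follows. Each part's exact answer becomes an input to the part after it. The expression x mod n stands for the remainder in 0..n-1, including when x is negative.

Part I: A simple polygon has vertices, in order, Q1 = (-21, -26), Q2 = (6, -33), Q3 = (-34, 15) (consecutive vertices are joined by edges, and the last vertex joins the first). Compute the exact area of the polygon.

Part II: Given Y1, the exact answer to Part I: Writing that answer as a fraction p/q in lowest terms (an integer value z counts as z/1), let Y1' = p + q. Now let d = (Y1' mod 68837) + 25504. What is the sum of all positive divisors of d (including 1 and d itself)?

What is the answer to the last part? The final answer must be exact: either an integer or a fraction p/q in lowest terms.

Part I: cross terms: (-21*-33 - 6*-26)=849, (6*15 - -34*-33)=-1032, (-34*-26 - -21*15)=1199; twice the area = |1016| = 1016; area = 508; answer 508
Part II: Y1 = 508; threaded value p + q = 509; d = 26013; 26013 = 3 * 13 * 23 * 29; sigma = (1 + 3) * (1 + 13) * (1 + 23) * (1 + 29) = 4 * 14 * 24 * 30 = 40320; answer 40320

40320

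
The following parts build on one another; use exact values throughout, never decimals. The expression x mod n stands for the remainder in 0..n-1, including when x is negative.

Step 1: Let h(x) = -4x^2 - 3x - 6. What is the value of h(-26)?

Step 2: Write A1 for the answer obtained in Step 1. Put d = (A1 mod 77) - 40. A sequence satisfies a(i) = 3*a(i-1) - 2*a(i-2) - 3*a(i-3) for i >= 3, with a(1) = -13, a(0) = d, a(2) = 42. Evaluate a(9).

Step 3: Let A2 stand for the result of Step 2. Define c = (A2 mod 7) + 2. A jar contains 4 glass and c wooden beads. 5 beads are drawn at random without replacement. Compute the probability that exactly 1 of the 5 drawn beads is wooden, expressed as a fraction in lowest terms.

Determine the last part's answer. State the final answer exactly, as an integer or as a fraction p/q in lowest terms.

1/3

Step 1: -4*(-26)^2 - 3*(-26)^1 - 6 = (-2704) + (78) + (-6) = -2632; answer -2632
Step 2: A1 = -2632; d = 23; a(3) = 3*(42) - 2*(-13) - 3*(23) = 83; iterating: a(3)=83, a(4)=204, a(5)=320, a(6)=303, a(7)=-343, a(8)=-2595, a(9)=-8008; answer -8008
Step 3: A2 = -8008; c = 2; total draws C(6,5) = 6; favorable C(2,1)*C(4,4) = 2; P = 1/3; answer 1/3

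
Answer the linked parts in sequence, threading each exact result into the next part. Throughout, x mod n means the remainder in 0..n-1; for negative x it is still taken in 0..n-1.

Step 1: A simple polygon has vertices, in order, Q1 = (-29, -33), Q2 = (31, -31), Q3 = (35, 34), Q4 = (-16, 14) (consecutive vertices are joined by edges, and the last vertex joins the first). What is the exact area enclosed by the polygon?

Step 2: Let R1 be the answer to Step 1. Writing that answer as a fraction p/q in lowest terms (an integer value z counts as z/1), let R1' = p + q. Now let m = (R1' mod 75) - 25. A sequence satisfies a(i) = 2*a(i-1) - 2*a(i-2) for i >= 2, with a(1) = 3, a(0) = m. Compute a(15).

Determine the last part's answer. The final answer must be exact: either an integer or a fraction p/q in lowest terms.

Step 1: cross terms: (-29*-31 - 31*-33)=1922, (31*34 - 35*-31)=2139, (35*14 - -16*34)=1034, (-16*-33 - -29*14)=934; twice the area = |6029| = 6029; area = 6029/2; answer 6029/2
Step 2: R1 = 6029/2; threaded value p + q = 6031; m = 6; a(2) = 2*(3) - 2*(6) = -6; iterating: a(2)=-6, a(3)=-18, a(4)=-24, a(5)=-12, a(6)=24, a(7)=72, a(8)=96, a(9)=48, a(10)=-96, a(11)=-288, a(12)=-384, a(13)=-192, a(14)=384, a(15)=1152; answer 1152

1152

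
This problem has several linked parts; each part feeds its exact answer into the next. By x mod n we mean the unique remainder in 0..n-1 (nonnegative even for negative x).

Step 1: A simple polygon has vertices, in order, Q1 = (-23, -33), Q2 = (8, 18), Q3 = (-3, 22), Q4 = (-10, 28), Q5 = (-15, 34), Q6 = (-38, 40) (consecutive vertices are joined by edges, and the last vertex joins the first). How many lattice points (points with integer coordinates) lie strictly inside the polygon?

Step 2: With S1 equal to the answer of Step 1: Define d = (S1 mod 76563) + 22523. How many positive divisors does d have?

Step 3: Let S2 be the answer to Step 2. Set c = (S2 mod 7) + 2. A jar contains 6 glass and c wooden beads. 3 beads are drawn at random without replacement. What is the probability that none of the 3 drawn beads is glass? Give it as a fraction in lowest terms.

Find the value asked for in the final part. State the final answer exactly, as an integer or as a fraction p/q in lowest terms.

Step 1: cross terms: (-23*18 - 8*-33)=-150, (8*22 - -3*18)=230, (-3*28 - -10*22)=136, (-10*34 - -15*28)=80, (-15*40 - -38*34)=692, (-38*-33 - -23*40)=2174; twice the area = |3162| = 3162; area = 1581; boundary points = 1 + 1 + 1 + 1 + 1 + 1 = 6; strictly interior points = area - boundary/2 + 1 = 1579; answer 1579
Step 2: S1 = 1579; d = 24102; 24102 = 2 * 3^2 * 13 * 103; number of divisors = (1+1) * (2+1) * (1+1) * (1+1) = 24; answer 24
Step 3: S2 = 24; c = 5; total draws C(11,3) = 165; favorable C(5,3) = 10; P = 2/33; answer 2/33

2/33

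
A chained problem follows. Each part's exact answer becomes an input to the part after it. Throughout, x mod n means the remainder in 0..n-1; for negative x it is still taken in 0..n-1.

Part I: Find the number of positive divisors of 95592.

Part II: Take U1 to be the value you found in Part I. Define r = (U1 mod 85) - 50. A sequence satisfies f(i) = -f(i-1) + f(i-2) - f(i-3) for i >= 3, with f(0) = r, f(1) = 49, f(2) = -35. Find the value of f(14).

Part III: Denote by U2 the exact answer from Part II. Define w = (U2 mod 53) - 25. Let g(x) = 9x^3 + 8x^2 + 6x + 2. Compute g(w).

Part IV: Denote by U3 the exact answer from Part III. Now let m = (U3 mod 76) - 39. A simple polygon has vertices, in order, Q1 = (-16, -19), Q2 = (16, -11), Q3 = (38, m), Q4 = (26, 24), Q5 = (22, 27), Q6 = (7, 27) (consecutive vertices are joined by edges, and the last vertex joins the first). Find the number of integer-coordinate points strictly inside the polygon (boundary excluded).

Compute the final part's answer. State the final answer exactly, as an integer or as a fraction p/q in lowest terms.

Part I: 95592 = 2^3 * 3 * 7 * 569; number of divisors = (3+1) * (1+1) * (1+1) * (1+1) = 32; answer 32
Part II: U1 = 32; r = -18; f(3) = -1*(-35) + 1*(49) - 1*(-18) = 102; iterating: f(3)=102, f(4)=-186, f(5)=323, f(6)=-611, f(7)=1120, f(8)=-2054, f(9)=3785, f(10)=-6959, f(11)=12798, f(12)=-23542, f(13)=43299, f(14)=-79639; answer -79639
Part III: U2 = -79639; w = -5; 9*(-5)^3 + 8*(-5)^2 + 6*(-5)^1 + 2 = (-1125) + (200) + (-30) + (2) = -953; answer -953
Part IV: U3 = -953; m = -4; cross terms: (-16*-11 - 16*-19)=480, (16*-4 - 38*-11)=354, (38*24 - 26*-4)=1016, (26*27 - 22*24)=174, (22*27 - 7*27)=405, (7*-19 - -16*27)=299; twice the area = |2728| = 2728; area = 1364; boundary points = 8 + 1 + 4 + 1 + 15 + 23 = 52; strictly interior points = area - boundary/2 + 1 = 1339; answer 1339

1339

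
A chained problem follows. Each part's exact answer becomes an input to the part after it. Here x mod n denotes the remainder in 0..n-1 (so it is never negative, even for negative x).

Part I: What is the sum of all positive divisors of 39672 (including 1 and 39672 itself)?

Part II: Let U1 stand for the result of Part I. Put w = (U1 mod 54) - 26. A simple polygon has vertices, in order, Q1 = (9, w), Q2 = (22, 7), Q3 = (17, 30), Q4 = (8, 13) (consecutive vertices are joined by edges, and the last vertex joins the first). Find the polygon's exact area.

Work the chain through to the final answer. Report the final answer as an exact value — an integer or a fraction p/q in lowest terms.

164

Part I: 39672 = 2^3 * 3^2 * 19 * 29; sigma = (1 + 2 + 4 + 8) * (1 + 3 + 9) * (1 + 19) * (1 + 29) = 15 * 13 * 20 * 30 = 117000; answer 117000
Part II: U1 = 117000; w = 10; cross terms: (9*7 - 22*10)=-157, (22*30 - 17*7)=541, (17*13 - 8*30)=-19, (8*10 - 9*13)=-37; twice the area = |328| = 328; area = 164; answer 164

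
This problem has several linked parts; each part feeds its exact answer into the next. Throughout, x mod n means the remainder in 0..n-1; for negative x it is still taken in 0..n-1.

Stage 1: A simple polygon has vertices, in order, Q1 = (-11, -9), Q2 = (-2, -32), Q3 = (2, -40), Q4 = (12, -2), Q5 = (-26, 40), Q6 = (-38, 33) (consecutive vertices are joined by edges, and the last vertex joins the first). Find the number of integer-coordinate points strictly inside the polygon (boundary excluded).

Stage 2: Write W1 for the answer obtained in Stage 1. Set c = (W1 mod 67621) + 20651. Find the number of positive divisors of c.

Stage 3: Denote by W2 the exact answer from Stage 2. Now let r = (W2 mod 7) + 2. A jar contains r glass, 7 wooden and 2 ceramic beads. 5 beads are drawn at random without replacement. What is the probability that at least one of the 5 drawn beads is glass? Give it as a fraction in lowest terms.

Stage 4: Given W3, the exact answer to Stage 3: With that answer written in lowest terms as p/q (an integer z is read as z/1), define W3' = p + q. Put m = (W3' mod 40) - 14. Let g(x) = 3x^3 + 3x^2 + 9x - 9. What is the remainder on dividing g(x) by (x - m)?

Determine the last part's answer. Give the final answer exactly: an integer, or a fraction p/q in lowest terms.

Stage 1: cross terms: (-11*-32 - -2*-9)=334, (-2*-40 - 2*-32)=144, (2*-2 - 12*-40)=476, (12*40 - -26*-2)=428, (-26*33 - -38*40)=662, (-38*-9 - -11*33)=705; twice the area = |2749| = 2749; area = 2749/2; boundary points = 1 + 4 + 2 + 2 + 1 + 3 = 13; strictly interior points = area - boundary/2 + 1 = 1369; answer 1369
Stage 2: W1 = 1369; c = 22020; 22020 = 2^2 * 3 * 5 * 367; number of divisors = (2+1) * (1+1) * (1+1) * (1+1) = 24; answer 24
Stage 3: W2 = 24; r = 5; total draws C(14,5) = 2002; complement C(9,5) = 126; favorable 2002 - 126 = 1876; P = 134/143; answer 134/143
Stage 4: W3 = 134/143; threaded value p + q = 277; m = 23; remainder = value at the root: 3*(23)^3 + 3*(23)^2 + 9*(23)^1 - 9 = (36501) + (1587) + (207) + (-9) = 38286; answer 38286

38286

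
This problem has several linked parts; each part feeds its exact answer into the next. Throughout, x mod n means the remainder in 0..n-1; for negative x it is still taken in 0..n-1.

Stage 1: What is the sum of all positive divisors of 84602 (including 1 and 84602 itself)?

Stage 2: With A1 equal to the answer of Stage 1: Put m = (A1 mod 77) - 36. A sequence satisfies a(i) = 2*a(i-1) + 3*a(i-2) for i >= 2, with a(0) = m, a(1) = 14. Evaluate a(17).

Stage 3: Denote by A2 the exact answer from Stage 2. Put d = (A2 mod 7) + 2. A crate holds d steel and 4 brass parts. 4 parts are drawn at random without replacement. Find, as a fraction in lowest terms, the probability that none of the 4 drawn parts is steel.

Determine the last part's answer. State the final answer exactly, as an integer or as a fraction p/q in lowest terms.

1/210

Stage 1: 84602 = 2 * 7 * 6043; sigma = (1 + 2) * (1 + 7) * (1 + 6043) = 3 * 8 * 6044 = 145056; answer 145056
Stage 2: A1 = 145056; m = 29; a(2) = 2*(14) + 3*(29) = 115; iterating: a(2)=115, a(3)=272, a(4)=889, a(5)=2594, a(6)=7855, a(7)=23492, a(8)=70549, a(9)=211574, a(10)=634795, a(11)=1904312, a(12)=5713009, a(13)=17138954, a(14)=51416935, a(15)=154250732, a(16)=462752269, a(17)=1388256734; answer 1388256734
Stage 3: A2 = 1388256734; d = 6; total draws C(10,4) = 210; favorable C(4,4) = 1; P = 1/210; answer 1/210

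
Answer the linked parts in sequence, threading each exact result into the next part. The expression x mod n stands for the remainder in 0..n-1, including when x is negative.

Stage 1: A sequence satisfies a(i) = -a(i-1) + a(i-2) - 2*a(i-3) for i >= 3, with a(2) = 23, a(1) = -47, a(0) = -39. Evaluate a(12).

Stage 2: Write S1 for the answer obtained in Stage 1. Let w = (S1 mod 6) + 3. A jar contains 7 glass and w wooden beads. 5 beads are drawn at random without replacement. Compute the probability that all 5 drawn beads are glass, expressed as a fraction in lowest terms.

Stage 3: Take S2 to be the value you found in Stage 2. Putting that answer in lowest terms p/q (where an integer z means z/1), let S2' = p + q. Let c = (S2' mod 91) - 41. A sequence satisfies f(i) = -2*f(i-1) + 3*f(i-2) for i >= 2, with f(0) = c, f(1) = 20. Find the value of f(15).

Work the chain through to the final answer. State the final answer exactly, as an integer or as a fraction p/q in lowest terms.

Stage 1: a(3) = -1*(23) + 1*(-47) - 2*(-39) = 8; iterating: a(3)=8, a(4)=109, a(5)=-147, a(6)=240, a(7)=-605, a(8)=1139, a(9)=-2224, a(10)=4573, a(11)=-9075, a(12)=18096; answer 18096
Stage 2: S1 = 18096; w = 3; total draws C(10,5) = 252; favorable C(7,5) = 21; P = 1/12; answer 1/12
Stage 3: S2 = 1/12; threaded value p + q = 13; c = -28; f(2) = -2*(20) + 3*(-28) = -124; iterating: f(2)=-124, f(3)=308, f(4)=-988, f(5)=2900, f(6)=-8764, f(7)=26228, f(8)=-78748, f(9)=236180, f(10)=-708604, f(11)=2125748, f(12)=-6377308, f(13)=19131860, f(14)=-57395644, f(15)=172186868; answer 172186868

172186868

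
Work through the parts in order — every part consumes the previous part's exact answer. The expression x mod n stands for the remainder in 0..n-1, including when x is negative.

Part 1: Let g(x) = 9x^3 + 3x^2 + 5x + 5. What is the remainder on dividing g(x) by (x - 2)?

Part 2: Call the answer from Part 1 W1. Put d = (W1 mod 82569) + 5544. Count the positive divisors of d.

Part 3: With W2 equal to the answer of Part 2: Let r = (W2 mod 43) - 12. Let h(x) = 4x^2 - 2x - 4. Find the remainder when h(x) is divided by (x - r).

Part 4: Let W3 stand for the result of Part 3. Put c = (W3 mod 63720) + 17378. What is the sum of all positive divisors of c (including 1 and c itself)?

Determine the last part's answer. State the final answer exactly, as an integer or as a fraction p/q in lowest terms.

48384

Part 1: remainder = value at the root: 9*(2)^3 + 3*(2)^2 + 5*(2)^1 + 5 = (72) + (12) + (10) + (5) = 99; answer 99
Part 2: W1 = 99; d = 5643; 5643 = 3^3 * 11 * 19; number of divisors = (3+1) * (1+1) * (1+1) = 16; answer 16
Part 3: W2 = 16; r = 4; remainder = value at the root: 4*(4)^2 - 2*(4)^1 - 4 = (64) + (-8) + (-4) = 52; answer 52
Part 4: W3 = 52; c = 17430; 17430 = 2 * 3 * 5 * 7 * 83; sigma = (1 + 2) * (1 + 3) * (1 + 5) * (1 + 7) * (1 + 83) = 3 * 4 * 6 * 8 * 84 = 48384; answer 48384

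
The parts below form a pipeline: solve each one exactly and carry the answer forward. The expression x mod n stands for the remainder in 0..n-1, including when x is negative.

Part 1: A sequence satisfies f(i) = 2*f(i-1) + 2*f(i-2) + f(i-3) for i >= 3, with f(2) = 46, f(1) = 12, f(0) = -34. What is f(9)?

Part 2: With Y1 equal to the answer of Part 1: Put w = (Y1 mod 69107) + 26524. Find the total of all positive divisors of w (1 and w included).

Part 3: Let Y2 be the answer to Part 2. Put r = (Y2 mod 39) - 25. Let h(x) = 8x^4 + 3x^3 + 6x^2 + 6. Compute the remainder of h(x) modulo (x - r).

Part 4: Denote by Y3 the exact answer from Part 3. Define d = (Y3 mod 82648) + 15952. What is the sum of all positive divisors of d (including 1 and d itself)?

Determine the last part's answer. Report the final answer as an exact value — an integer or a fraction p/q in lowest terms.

Part 1: f(3) = 2*(46) + 2*(12) + 1*(-34) = 82; iterating: f(3)=82, f(4)=268, f(5)=746, f(6)=2110, f(7)=5980, f(8)=16926, f(9)=47922; answer 47922
Part 2: Y1 = 47922; w = 74446; 74446 = 2 * 37223; sigma = (1 + 2) * (1 + 37223) = 3 * 37224 = 111672; answer 111672
Part 3: Y2 = 111672; r = -10; remainder = value at the root: 8*(-10)^4 + 3*(-10)^3 + 6*(-10)^2 + 6 = (80000) + (-3000) + (600) + (6) = 77606; answer 77606
Part 4: Y3 = 77606; d = 93558; 93558 = 2 * 3 * 31 * 503; sigma = (1 + 2) * (1 + 3) * (1 + 31) * (1 + 503) = 3 * 4 * 32 * 504 = 193536; answer 193536

193536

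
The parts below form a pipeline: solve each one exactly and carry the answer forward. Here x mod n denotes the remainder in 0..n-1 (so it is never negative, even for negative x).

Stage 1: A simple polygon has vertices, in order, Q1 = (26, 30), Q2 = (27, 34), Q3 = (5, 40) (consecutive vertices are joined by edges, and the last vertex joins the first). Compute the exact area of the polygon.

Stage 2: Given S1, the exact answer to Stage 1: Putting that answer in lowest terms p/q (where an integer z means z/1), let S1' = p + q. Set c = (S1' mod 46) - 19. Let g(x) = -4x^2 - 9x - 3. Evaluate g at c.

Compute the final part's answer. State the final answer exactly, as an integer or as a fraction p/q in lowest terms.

Stage 1: cross terms: (26*34 - 27*30)=74, (27*40 - 5*34)=910, (5*30 - 26*40)=-890; twice the area = |94| = 94; area = 47; answer 47
Stage 2: S1 = 47; threaded value p + q = 48; c = -17; -4*(-17)^2 - 9*(-17)^1 - 3 = (-1156) + (153) + (-3) = -1006; answer -1006

-1006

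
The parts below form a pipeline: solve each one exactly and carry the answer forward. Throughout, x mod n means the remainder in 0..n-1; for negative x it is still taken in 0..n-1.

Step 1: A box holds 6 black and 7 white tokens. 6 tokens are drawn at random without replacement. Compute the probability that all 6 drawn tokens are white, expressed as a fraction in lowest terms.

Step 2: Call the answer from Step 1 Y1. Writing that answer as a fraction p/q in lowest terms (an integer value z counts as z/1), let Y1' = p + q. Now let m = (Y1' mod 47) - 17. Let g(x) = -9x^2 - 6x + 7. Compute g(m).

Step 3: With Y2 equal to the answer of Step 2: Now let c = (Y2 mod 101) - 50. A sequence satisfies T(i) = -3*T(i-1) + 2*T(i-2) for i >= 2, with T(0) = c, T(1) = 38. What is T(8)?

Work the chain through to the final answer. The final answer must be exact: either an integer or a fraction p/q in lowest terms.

Step 1: total draws C(13,6) = 1716; favorable C(7,6) = 7; P = 7/1716; answer 7/1716
Step 2: Y1 = 7/1716; threaded value p + q = 1723; m = 14; -9*(14)^2 - 6*(14)^1 + 7 = (-1764) + (-84) + (7) = -1841; answer -1841
Step 3: Y2 = -1841; c = 28; T(2) = -3*(38) + 2*(28) = -58; iterating: T(2)=-58, T(3)=250, T(4)=-866, T(5)=3098, T(6)=-11026, T(7)=39274, T(8)=-139874; answer -139874

-139874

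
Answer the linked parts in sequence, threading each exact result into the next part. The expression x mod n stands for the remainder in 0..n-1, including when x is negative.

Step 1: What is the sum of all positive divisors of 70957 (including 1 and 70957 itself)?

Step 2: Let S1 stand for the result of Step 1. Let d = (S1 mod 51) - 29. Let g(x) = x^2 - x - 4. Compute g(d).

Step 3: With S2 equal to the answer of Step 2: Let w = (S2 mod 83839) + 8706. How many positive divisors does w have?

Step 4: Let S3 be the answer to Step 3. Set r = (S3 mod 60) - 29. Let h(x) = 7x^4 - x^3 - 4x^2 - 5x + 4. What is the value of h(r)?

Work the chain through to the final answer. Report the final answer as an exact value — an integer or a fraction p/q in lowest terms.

1368973

Step 1: 70957 is prime, so its only divisors are 1 and 70957; sigma = 1 + 70957 = 70958; answer 70958
Step 2: S1 = 70958; d = -12; 1*(-12)^2 - 1*(-12)^1 - 4 = (144) + (12) + (-4) = 152; answer 152
Step 3: S2 = 152; w = 8858; 8858 = 2 * 43 * 103; number of divisors = (1+1) * (1+1) * (1+1) = 8; answer 8
Step 4: S3 = 8; r = -21; 7*(-21)^4 - 1*(-21)^3 - 4*(-21)^2 - 5*(-21)^1 + 4 = (1361367) + (9261) + (-1764) + (105) + (4) = 1368973; answer 1368973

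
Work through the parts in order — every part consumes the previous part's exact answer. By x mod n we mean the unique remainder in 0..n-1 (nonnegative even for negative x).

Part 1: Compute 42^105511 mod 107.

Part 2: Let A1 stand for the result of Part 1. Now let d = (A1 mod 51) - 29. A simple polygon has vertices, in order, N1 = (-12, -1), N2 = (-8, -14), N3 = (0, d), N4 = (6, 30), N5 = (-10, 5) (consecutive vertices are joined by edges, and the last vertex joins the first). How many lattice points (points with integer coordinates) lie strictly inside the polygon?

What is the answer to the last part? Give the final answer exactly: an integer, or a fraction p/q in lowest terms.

Part 1: squarings mod 107: 42^1=42, 42^2=52, 42^4=29, 42^8=92, 42^16=11, 42^32=14, 42^64=89, 42^128=3, 42^256=9, 42^512=81, 42^1024=34, 42^2048=86, 42^4096=13, 42^8192=62, 42^16384=99, 42^32768=64, 42^65536=30; 42^105511 = 42^1 * 42^2 * 42^4 * 42^32 * 42^1024 * 42^2048 * 42^4096 * 42^32768 * 42^65536 = 61 (mod 107); answer 61
Part 2: A1 = 61; d = -19; cross terms: (-12*-14 - -8*-1)=160, (-8*-19 - 0*-14)=152, (0*30 - 6*-19)=114, (6*5 - -10*30)=330, (-10*-1 - -12*5)=70; twice the area = |826| = 826; area = 413; boundary points = 1 + 1 + 1 + 1 + 2 = 6; strictly interior points = area - boundary/2 + 1 = 411; answer 411

411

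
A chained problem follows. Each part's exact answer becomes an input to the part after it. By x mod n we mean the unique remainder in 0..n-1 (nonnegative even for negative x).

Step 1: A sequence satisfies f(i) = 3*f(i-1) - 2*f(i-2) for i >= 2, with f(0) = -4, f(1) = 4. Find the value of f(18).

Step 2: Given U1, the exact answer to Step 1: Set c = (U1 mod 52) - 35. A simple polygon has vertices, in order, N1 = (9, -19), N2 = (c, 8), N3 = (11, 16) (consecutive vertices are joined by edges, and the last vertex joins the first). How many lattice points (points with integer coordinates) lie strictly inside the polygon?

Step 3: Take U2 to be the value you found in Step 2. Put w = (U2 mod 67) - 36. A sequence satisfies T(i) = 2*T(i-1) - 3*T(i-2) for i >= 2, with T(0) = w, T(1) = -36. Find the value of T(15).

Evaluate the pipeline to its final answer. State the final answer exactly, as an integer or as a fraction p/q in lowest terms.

Step 1: f(2) = 3*(4) - 2*(-4) = 20; iterating: f(2)=20, f(3)=52, f(4)=116, f(5)=244, f(6)=500, f(7)=1012, f(8)=2036, f(9)=4084, f(10)=8180, f(11)=16372, f(12)=32756, f(13)=65524, f(14)=131060, f(15)=262132, f(16)=524276, f(17)=1048564, f(18)=2097140; answer 2097140
Step 2: U1 = 2097140; c = -3; cross terms: (9*8 - -3*-19)=15, (-3*16 - 11*8)=-136, (11*-19 - 9*16)=-353; twice the area = |-474| = 474; area = 237; boundary points = 3 + 2 + 1 = 6; strictly interior points = area - boundary/2 + 1 = 235; answer 235
Step 3: U2 = 235; w = -2; T(2) = 2*(-36) - 3*(-2) = -66; iterating: T(2)=-66, T(3)=-24, T(4)=150, T(5)=372, T(6)=294, T(7)=-528, T(8)=-1938, T(9)=-2292, T(10)=1230, T(11)=9336, T(12)=14982, T(13)=1956, T(14)=-41034, T(15)=-87936; answer -87936

-87936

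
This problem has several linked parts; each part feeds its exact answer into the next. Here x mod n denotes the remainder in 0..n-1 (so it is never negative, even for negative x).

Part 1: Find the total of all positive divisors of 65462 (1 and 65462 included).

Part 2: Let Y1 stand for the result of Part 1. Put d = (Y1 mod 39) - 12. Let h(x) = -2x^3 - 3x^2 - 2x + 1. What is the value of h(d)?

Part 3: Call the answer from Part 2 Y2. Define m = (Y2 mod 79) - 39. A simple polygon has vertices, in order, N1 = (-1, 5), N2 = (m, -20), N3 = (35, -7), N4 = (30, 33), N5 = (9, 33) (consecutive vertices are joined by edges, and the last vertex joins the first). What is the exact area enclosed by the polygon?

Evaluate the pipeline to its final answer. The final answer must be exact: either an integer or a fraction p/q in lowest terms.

1374

Part 1: 65462 = 2 * 71 * 461; sigma = (1 + 2) * (1 + 71) * (1 + 461) = 3 * 72 * 462 = 99792; answer 99792
Part 2: Y1 = 99792; d = 18; -2*(18)^3 - 3*(18)^2 - 2*(18)^1 + 1 = (-11664) + (-972) + (-36) + (1) = -12671; answer -12671
Part 3: Y2 = -12671; m = 9; cross terms: (-1*-20 - 9*5)=-25, (9*-7 - 35*-20)=637, (35*33 - 30*-7)=1365, (30*33 - 9*33)=693, (9*5 - -1*33)=78; twice the area = |2748| = 2748; area = 1374; answer 1374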